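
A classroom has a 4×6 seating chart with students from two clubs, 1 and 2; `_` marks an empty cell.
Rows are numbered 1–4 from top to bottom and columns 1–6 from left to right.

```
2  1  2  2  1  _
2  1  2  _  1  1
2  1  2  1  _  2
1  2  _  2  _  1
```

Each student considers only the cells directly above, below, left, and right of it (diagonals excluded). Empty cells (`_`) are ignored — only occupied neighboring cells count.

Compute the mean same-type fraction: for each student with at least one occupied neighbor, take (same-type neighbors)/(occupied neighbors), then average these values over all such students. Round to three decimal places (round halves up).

(1,1)2 1/2
(1,2)1 1/3
(1,3)2 2/3
(1,4)2 1/2
(1,5)1 1/2
(2,1)2 2/3
(2,2)1 2/4
(2,3)2 2/3
(2,5)1 2/2
(2,6)1 1/2
(3,1)2 1/3
(3,2)1 1/4
(3,3)2 1/3
(3,4)1 0/2
(3,6)2 0/2
(4,1)1 0/2
(4,2)2 0/2
(4,4)2 0/1
(4,6)1 0/1
Sum over 19 students: 1/2 + 1/3 + 2/3 + 1/2 + 1/2 + 2/3 + 2/4 + 2/3 + 2/2 + 1/2 + 1/3 + 1/4 + 1/3 + 0/2 + 0/2 + 0/2 + 0/2 + 0/1 + 0/1 = 27/4; mean = 27/4 ÷ 19 = 27/76 = 0.355263… → 0.355.

0.355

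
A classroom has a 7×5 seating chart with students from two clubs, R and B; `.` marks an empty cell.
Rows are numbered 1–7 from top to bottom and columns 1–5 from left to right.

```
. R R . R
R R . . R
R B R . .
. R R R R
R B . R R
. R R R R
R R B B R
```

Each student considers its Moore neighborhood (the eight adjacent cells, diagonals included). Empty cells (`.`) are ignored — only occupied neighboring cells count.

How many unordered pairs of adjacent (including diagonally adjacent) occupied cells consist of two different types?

19

Scan each occupied cell's neighbors to the right and below (and the two forward diagonals) so each pair is counted once.
Row 1: R(1,2)–R(1,3)= R(1,2)–R(2,2)= R(1,2)–R(2,1)= R(1,3)–R(2,2)= R(1,5)–R(2,5)=  → 0/5 unlike.
Row 2: R(2,1)–R(2,2)= R(2,1)–R(3,1)= R(2,1)–B(3,2)≠ R(2,2)–B(3,2)≠ R(2,2)–R(3,3)= R(2,2)–R(3,1)=  → 2/6 unlike.
Row 3: R(3,1)–B(3,2)≠ R(3,1)–R(4,2)= B(3,2)–R(3,3)≠ B(3,2)–R(4,2)≠ B(3,2)–R(4,3)≠ R(3,3)–R(4,3)= R(3,3)–R(4,4)= R(3,3)–R(4,2)=  → 4/8 unlike.
Row 4: R(4,2)–R(4,3)= R(4,2)–B(5,2)≠ R(4,2)–R(5,1)= R(4,3)–R(4,4)= R(4,3)–R(5,4)= R(4,3)–B(5,2)≠ R(4,4)–R(4,5)= R(4,4)–R(5,4)= R(4,4)–R(5,5)= R(4,5)–R(5,5)= R(4,5)–R(5,4)=  → 2/11 unlike.
Row 5: R(5,1)–B(5,2)≠ R(5,1)–R(6,2)= B(5,2)–R(6,2)≠ B(5,2)–R(6,3)≠ R(5,4)–R(5,5)= R(5,4)–R(6,4)= R(5,4)–R(6,5)= R(5,4)–R(6,3)= R(5,5)–R(6,5)= R(5,5)–R(6,4)=  → 3/10 unlike.
Row 6: R(6,2)–R(6,3)= R(6,2)–R(7,2)= R(6,2)–B(7,3)≠ R(6,2)–R(7,1)= R(6,3)–R(6,4)= R(6,3)–B(7,3)≠ R(6,3)–B(7,4)≠ R(6,3)–R(7,2)= R(6,4)–R(6,5)= R(6,4)–B(7,4)≠ R(6,4)–R(7,5)= R(6,4)–B(7,3)≠ R(6,5)–R(7,5)= R(6,5)–B(7,4)≠  → 6/14 unlike.
Row 7: R(7,1)–R(7,2)= R(7,2)–B(7,3)≠ B(7,3)–B(7,4)= B(7,4)–R(7,5)≠  → 2/4 unlike.
Total adjacent occupied pairs: 58; unlike-type pairs: 19.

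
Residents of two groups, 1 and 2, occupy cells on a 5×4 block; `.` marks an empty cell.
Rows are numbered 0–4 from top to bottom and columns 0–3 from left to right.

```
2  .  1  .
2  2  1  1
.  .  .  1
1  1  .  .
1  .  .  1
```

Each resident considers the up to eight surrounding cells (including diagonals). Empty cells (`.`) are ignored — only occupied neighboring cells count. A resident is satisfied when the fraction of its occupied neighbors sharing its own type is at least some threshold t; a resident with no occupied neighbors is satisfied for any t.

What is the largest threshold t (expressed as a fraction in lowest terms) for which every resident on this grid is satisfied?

(0,0)2 2/2
(0,2)1 2/3
(1,0)2 2/2
(1,1)2 2/4
(1,2)1 3/4
(1,3)1 3/3
(2,3)1 2/2
(3,0)1 2/2
(3,1)1 2/2
(4,0)1 2/2
(4,3)1 — no occupied neighbors
The smallest same-type fraction is 2/4 at (1,1), which reduces to 1/2. Any threshold above that leaves this resident unsatisfied.

1/2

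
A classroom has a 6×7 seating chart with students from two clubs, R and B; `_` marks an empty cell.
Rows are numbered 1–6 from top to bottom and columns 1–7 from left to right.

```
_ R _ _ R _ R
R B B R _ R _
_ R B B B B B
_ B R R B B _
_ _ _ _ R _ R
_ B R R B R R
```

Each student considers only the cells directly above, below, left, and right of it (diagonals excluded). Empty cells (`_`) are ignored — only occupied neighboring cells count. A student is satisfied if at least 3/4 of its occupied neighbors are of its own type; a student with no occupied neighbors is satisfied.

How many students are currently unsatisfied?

19

(1,2)R 0/1 unhappy
(1,5)R 0/0 ok
(1,7)R 0/0 ok
(2,1)R 0/1 unhappy
(2,2)B 1/4 unhappy
(2,3)B 2/3 unhappy
(2,4)R 0/2 unhappy
(2,6)R 0/1 unhappy
(3,2)R 0/3 unhappy
(3,3)B 2/4 unhappy
(3,4)B 2/4 unhappy
(3,5)B 3/3 ok
(3,6)B 3/4 ok
(3,7)B 1/1 ok
(4,2)B 0/2 unhappy
(4,3)R 1/3 unhappy
(4,4)R 1/3 unhappy
(4,5)B 2/4 unhappy
(4,6)B 2/2 ok
(5,5)R 0/2 unhappy
(5,7)R 1/1 ok
(6,2)B 0/1 unhappy
(6,3)R 1/2 unhappy
(6,4)R 1/2 unhappy
(6,5)B 0/3 unhappy
(6,6)R 1/2 unhappy
(6,7)R 2/2 ok
Unsatisfied: (1,2), (2,1), (2,2), (2,3), (2,4), (2,6), (3,2), (3,3), (3,4), (4,2), (4,3), (4,4), (4,5), (5,5), (6,2), (6,3), (6,4), (6,5), (6,6) — 19 in total.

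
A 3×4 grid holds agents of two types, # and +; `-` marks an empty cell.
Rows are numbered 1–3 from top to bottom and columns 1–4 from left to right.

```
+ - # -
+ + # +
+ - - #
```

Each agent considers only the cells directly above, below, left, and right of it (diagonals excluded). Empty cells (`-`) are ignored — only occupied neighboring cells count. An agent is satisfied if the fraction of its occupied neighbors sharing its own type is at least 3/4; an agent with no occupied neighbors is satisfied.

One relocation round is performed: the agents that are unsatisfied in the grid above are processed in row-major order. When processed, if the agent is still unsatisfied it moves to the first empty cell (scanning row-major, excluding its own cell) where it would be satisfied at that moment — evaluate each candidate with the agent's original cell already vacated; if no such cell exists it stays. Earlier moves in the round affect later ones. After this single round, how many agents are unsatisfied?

Initially unsatisfied (in order): (2,2), (2,3), (2,4), (3,4).
  (2,2) → (3,2).
  (2,3): no empty cell satisfies it; stays.
  (2,4): no empty cell satisfies it; stays.
  (3,4): no empty cell satisfies it; stays.
Resulting grid:
+ - # -
+ - # +
+ + - #
Unsatisfied now: (2,3), (2,4), (3,4).

3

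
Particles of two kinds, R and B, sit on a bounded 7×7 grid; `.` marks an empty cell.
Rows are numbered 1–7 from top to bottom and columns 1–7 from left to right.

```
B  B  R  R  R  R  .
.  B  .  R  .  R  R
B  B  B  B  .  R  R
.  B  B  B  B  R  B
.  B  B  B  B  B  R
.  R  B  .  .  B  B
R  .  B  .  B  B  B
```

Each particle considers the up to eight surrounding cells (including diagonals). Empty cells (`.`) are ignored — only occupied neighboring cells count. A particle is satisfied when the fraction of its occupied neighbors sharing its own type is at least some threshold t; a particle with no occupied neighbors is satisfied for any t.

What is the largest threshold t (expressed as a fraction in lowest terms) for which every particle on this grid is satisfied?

1/5

Row 1: (1,1)B 2/2 · (1,2)B 2/3 · (1,3)R 2/4 · (1,4)R 3/3 · (1,5)R 4/4 · (1,6)R 3/3
Row 2: (2,2)B 5/6 · (2,4)R 3/5 · (2,6)R 5/5 · (2,7)R 4/4
Row 3: (3,1)B 3/3 · (3,2)B 5/5 · (3,3)B 6/7 · (3,4)B 4/5 · (3,6)R 4/6 · (3,7)R 4/5
Row 4: (4,2)B 6/6 · (4,3)B 8/8 · (4,4)B 7/7 · (4,5)B 5/7 · (4,6)R 3/7 · (4,7)B 1/5
Row 5: (5,2)B 4/5 · (5,3)B 6/7 · (5,4)B 6/6 · (5,5)B 5/6 · (5,6)B 5/7 · (5,7)R 1/5
Row 6: (6,2)R 1/5 · (6,3)B 4/5 · (6,6)B 6/7 · (6,7)B 4/5
Row 7: (7,1)R 1/1 · (7,3)B 1/2 · (7,5)B 2/2 · (7,6)B 4/4 · (7,7)B 3/3
The smallest same-type fraction is 1/5 at (4,7), which reduces to 1/5. Any threshold above that leaves this particle unsatisfied.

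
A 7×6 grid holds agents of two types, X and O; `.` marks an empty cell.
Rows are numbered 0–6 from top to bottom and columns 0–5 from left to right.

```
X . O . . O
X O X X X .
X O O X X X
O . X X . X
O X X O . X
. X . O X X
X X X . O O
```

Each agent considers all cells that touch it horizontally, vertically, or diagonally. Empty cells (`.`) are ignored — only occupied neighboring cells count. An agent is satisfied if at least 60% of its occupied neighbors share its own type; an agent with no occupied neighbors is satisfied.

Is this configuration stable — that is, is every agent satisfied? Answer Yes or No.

No

(0,0)X 1/2 ✗
(0,2)O 1/3 ✗
(0,5)O 0/1 ✗
(1,0)X 2/4 ✗
(1,1)O 3/7 ✗
(1,2)X 2/6 ✗
(1,3)X 4/6 ✓
(1,4)X 4/5 ✓
(2,0)X 1/4 ✗
(2,1)O 3/7 ✗
(2,2)O 2/7 ✗
(2,3)X 6/7 ✓
(2,4)X 6/6 ✓
(2,5)X 3/3 ✓
(3,0)O 2/4 ✗
(3,2)X 4/7 ✗
(3,3)X 4/6 ✓
(3,5)X 3/3 ✓
(4,0)O 1/3 ✗
(4,1)X 3/5 ✓
(4,2)X 4/6 ✓
(4,3)O 1/5 ✗
(4,5)X 3/3 ✓
(5,1)X 5/6 ✓
(5,3)O 2/5 ✗
(5,4)X 2/6 ✗
(5,5)X 2/4 ✗
(6,0)X 2/2 ✓
(6,1)X 3/3 ✓
(6,2)X 2/3 ✓
(6,4)O 2/4 ✗
(6,5)O 1/3 ✗
For instance (0,0) has only 1/2 same-type neighbors, below 3/5.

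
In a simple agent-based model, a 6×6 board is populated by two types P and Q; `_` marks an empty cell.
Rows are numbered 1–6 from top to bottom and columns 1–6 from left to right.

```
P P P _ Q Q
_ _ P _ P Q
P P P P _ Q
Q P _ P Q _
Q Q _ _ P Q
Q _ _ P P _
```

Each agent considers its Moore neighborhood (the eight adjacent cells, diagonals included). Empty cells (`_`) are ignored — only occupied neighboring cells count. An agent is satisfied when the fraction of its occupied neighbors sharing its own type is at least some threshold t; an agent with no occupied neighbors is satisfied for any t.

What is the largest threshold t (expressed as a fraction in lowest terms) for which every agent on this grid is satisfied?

Row 1: (1,1)P 1/1 · (1,2)P 3/3 · (1,3)P 2/2 · (1,5)Q 2/3 · (1,6)Q 2/3
Row 2: (2,3)P 5/5 · (2,5)P 1/5 · (2,6)Q 3/4
Row 3: (3,1)P 2/3 · (3,2)P 4/5 · (3,3)P 5/5 · (3,4)P 4/5 · (3,6)Q 2/3
Row 4: (4,1)Q 2/5 · (4,2)P 3/6 · (4,4)P 3/4 · (4,5)Q 2/5
Row 5: (5,1)Q 3/4 · (5,2)Q 3/4 · (5,5)P 3/5 · (5,6)Q 1/3
Row 6: (6,1)Q 2/2 · (6,4)P 2/2 · (6,5)P 2/3
The smallest same-type fraction is 1/5 at (2,5), which reduces to 1/5. Any threshold above that leaves this agent unsatisfied.

1/5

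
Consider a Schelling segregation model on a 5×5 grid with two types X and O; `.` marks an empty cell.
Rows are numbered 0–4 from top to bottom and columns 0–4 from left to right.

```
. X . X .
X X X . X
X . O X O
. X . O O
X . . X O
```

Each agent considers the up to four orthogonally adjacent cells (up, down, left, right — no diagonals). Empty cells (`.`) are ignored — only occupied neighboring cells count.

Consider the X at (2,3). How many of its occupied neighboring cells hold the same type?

Occupied neighbors of (2,3): (3,3)=O, (2,2)=O, (2,4)=O.
Same type (X): 0 of 3.

0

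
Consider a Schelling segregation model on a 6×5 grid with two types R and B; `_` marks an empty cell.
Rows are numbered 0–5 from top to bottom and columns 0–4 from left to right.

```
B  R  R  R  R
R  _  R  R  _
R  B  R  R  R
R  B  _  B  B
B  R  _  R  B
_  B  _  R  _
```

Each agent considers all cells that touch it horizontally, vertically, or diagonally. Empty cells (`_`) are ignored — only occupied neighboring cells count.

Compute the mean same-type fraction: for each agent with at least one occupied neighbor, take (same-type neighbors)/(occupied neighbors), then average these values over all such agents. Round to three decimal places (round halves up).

(0,0)B 0/2
(0,1)R 3/4
(0,2)R 4/4
(0,3)R 4/4
(0,4)R 2/2
(1,0)R 2/4
(1,2)R 6/7
(1,3)R 7/7
(2,0)R 2/4
(2,1)B 1/6
(2,2)R 3/6
(2,3)R 4/6
(2,4)R 2/4
(3,0)R 2/5
(3,1)B 2/6
(3,3)B 2/6
(3,4)B 2/5
(4,0)B 2/4
(4,1)R 1/4
(4,3)R 1/4
(4,4)B 2/4
(5,1)B 1/2
(5,3)R 1/2
Sum over 23 agents: 0/2 + 3/4 + 4/4 + 4/4 + 2/2 + 2/4 + 6/7 + 7/7 + 2/4 + 1/6 + 3/6 + 4/6 + 2/4 + 2/5 + 2/6 + 2/6 + 2/5 + 2/4 + 1/4 + 1/4 + 2/4 + 1/2 + 1/2 = 1737/140; mean = 1737/140 ÷ 23 = 1737/3220 = 0.539440… → 0.539.

0.539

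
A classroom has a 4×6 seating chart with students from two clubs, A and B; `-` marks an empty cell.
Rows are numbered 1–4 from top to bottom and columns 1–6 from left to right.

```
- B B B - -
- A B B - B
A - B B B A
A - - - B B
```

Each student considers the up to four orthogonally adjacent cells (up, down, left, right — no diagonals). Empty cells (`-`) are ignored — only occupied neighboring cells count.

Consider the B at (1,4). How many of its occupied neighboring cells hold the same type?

2

Occupied neighbors of (1,4): (2,4)=B, (1,3)=B.
Same type (B): 2 of 2.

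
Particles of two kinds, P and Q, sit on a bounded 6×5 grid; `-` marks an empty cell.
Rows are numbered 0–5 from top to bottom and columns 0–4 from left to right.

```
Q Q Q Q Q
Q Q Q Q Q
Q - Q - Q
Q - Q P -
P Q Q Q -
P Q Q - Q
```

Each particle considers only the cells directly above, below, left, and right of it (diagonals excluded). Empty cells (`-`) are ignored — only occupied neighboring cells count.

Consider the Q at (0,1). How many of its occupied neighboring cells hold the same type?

Occupied neighbors of (0,1): (1,1)=Q, (0,0)=Q, (0,2)=Q.
Same type (Q): 3 of 3.

3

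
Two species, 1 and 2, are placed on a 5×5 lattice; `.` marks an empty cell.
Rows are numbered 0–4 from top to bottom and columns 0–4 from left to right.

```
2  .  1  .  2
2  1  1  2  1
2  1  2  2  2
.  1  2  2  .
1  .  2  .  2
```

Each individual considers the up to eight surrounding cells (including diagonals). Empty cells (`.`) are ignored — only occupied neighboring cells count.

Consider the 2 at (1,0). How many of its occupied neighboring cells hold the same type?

Occupied neighbors of (1,0): (0,0)=2, (1,1)=1, (2,0)=2, (2,1)=1.
Same type (2): 2 of 4.

2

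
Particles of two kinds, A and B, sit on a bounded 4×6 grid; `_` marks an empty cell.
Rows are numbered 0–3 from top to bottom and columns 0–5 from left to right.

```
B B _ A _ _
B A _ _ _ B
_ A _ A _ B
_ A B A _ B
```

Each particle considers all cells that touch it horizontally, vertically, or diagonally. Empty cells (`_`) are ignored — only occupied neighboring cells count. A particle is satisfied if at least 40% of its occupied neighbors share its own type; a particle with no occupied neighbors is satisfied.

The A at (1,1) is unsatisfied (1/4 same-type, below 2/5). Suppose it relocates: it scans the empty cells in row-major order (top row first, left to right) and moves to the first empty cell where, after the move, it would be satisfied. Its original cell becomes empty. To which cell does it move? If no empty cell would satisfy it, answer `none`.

(0,2)

Vacating (1,1). Empty cells in order:
  (0,2): 1/2 same-type → satisfied — stop here.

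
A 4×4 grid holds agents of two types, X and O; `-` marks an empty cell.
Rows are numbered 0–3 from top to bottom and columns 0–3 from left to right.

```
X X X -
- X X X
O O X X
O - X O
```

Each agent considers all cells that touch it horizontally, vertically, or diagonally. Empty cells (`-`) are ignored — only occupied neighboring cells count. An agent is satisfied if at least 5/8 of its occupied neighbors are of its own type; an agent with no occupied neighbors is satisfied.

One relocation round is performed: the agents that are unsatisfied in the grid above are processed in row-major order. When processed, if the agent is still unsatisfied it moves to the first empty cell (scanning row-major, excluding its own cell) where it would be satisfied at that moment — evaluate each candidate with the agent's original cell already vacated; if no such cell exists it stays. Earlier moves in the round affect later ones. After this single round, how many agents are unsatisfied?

Initially unsatisfied (in order): (2,1), (3,2), (3,3).
  (2,1): no empty cell satisfies it; stays.
  (3,2) → (0,3).
  (3,3) → (3,1).
Resulting grid:
X X X X
- X X X
O O X X
O O - -
Unsatisfied now: (2,1).

1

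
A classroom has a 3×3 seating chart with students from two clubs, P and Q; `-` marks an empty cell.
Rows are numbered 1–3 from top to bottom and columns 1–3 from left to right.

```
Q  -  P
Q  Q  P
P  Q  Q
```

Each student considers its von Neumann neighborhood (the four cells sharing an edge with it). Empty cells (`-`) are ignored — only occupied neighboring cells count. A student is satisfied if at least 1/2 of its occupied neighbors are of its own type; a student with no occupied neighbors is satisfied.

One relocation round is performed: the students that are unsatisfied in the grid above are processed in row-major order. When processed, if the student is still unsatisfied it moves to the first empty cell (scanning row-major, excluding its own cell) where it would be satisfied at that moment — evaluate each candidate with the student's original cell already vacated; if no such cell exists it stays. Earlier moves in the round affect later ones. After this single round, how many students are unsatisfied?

2

Initially unsatisfied (in order): (2,3), (3,1).
  (2,3): no empty cell satisfies it; stays.
  (3,1): no empty cell satisfies it; stays.
Resulting grid:
Q - P
Q Q P
P Q Q
Unsatisfied now: (2,3), (3,1).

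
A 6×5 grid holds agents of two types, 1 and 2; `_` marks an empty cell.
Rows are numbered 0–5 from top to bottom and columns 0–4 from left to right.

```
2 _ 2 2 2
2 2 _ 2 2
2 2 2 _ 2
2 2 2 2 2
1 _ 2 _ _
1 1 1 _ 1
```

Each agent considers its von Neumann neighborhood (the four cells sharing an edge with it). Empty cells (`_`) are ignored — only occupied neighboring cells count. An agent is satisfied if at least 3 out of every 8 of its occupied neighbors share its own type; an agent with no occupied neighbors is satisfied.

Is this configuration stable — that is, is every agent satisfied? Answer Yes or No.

Yes

Row 0: (0,0)2 1/1 satisfied · (0,2)2 1/1 satisfied · (0,3)2 3/3 satisfied · (0,4)2 2/2 satisfied
Row 1: (1,0)2 3/3 satisfied · (1,1)2 2/2 satisfied · (1,3)2 2/2 satisfied · (1,4)2 3/3 satisfied
Row 2: (2,0)2 3/3 satisfied · (2,1)2 4/4 satisfied · (2,2)2 2/2 satisfied · (2,4)2 2/2 satisfied
Row 3: (3,0)2 2/3 satisfied · (3,1)2 3/3 satisfied · (3,2)2 4/4 satisfied · (3,3)2 2/2 satisfied · (3,4)2 2/2 satisfied
Row 4: (4,0)1 1/2 satisfied · (4,2)2 1/2 satisfied
Row 5: (5,0)1 2/2 satisfied · (5,1)1 2/2 satisfied · (5,2)1 1/2 satisfied · (5,4)1 0/0 satisfied
All meet the threshold, so the configuration is stable.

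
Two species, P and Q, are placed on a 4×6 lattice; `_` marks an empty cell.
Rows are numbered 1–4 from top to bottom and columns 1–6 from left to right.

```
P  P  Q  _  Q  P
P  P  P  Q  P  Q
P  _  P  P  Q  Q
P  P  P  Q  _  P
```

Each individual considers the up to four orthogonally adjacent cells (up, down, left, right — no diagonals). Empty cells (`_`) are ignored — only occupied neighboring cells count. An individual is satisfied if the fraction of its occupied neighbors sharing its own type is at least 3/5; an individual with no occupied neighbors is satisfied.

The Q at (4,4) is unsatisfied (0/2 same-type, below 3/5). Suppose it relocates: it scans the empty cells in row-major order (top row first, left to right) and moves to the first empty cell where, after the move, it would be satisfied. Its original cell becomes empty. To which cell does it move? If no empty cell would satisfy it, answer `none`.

(1,4)

Vacating (4,4). Empty cells in order:
  (1,4): 3/3 same-type → satisfied — stop here.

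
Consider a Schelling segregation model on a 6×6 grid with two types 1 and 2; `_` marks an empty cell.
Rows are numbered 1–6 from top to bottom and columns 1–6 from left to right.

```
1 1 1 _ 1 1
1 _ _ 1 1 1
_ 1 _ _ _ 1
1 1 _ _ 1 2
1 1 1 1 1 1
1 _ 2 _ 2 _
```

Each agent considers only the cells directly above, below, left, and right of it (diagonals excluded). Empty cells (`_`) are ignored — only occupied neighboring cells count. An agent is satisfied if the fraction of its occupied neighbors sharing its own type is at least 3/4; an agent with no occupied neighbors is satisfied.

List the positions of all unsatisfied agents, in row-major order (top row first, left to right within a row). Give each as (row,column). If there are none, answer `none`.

(3,6), (4,5), (4,6), (5,3), (5,6), (6,3), (6,5)

Row 1: (1,1)1 2/2 ✓ · (1,2)1 2/2 ✓ · (1,3)1 1/1 ✓ · (1,5)1 2/2 ✓ · (1,6)1 2/2 ✓
Row 2: (2,1)1 1/1 ✓ · (2,4)1 1/1 ✓ · (2,5)1 3/3 ✓ · (2,6)1 3/3 ✓
Row 3: (3,2)1 1/1 ✓ · (3,6)1 1/2 ✗
Row 4: (4,1)1 2/2 ✓ · (4,2)1 3/3 ✓ · (4,5)1 1/2 ✗ · (4,6)2 0/3 ✗
Row 5: (5,1)1 3/3 ✓ · (5,2)1 3/3 ✓ · (5,3)1 2/3 ✗ · (5,4)1 2/2 ✓ · (5,5)1 3/4 ✓ · (5,6)1 1/2 ✗
Row 6: (6,1)1 1/1 ✓ · (6,3)2 0/1 ✗ · (6,5)2 0/1 ✗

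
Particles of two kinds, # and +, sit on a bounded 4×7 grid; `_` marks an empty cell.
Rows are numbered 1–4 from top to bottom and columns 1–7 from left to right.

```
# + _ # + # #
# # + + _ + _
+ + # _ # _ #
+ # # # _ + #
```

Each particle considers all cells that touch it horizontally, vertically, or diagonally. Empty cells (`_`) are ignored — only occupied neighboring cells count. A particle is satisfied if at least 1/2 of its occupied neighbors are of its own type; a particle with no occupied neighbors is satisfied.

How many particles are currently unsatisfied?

(1,1)# 2/3 ok
(1,2)+ 1/4 unhappy
(1,4)# 0/3 unhappy
(1,5)+ 2/4 ok
(1,6)# 1/3 unhappy
(1,7)# 1/2 ok
(2,1)# 2/5 unhappy
(2,2)# 3/7 unhappy
(2,3)+ 3/6 ok
(2,4)+ 2/5 unhappy
(2,6)+ 1/5 unhappy
(3,1)+ 2/5 unhappy
(3,2)+ 3/8 unhappy
(3,3)# 4/7 ok
(3,5)# 1/4 unhappy
(3,7)# 1/3 unhappy
(4,1)+ 2/3 ok
(4,2)# 2/5 unhappy
(4,3)# 3/4 ok
(4,4)# 3/3 ok
(4,6)+ 0/3 unhappy
(4,7)# 1/2 ok
Unsatisfied: (1,2), (1,4), (1,6), (2,1), (2,2), (2,4), (2,6), (3,1), (3,2), (3,5), (3,7), (4,2), (4,6) — 13 in total.

13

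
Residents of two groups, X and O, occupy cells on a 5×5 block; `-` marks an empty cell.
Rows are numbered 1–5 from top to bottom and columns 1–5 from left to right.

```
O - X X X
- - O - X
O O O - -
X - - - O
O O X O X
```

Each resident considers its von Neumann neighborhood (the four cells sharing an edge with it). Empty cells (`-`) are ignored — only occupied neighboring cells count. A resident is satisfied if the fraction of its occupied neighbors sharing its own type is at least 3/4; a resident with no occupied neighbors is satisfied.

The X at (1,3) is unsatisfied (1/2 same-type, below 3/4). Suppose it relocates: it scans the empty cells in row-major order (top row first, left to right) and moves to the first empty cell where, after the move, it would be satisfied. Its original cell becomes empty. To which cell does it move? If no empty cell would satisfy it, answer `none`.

Vacating (1,3). Empty cells in order:
  (1,2): 0/1 same-type → still unsatisfied.
  (2,1): 0/2 same-type → still unsatisfied.
  (2,2): 0/2 same-type → still unsatisfied.
  (2,4): 2/3 same-type → still unsatisfied.
  (3,4): 0/1 same-type → still unsatisfied.
  (3,5): 1/2 same-type → still unsatisfied.
  (4,2): 1/3 same-type → still unsatisfied.
  (4,3): 1/2 same-type → still unsatisfied.
  (4,4): 0/2 same-type → still unsatisfied.

none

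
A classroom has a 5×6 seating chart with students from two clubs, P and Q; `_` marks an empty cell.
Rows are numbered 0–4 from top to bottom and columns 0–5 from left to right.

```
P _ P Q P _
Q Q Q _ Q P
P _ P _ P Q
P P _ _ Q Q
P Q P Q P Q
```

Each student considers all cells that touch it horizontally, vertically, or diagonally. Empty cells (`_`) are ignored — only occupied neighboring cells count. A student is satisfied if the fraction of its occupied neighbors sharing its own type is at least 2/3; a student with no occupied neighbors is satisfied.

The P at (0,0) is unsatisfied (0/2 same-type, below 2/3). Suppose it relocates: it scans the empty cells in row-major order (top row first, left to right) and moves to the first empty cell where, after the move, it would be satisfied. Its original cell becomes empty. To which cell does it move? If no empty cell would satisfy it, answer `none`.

Vacating (0,0). Empty cells in order:
  (0,1): 1/4 same-type → still unsatisfied.
  (0,5): 2/3 same-type → satisfied — stop here.

(0,5)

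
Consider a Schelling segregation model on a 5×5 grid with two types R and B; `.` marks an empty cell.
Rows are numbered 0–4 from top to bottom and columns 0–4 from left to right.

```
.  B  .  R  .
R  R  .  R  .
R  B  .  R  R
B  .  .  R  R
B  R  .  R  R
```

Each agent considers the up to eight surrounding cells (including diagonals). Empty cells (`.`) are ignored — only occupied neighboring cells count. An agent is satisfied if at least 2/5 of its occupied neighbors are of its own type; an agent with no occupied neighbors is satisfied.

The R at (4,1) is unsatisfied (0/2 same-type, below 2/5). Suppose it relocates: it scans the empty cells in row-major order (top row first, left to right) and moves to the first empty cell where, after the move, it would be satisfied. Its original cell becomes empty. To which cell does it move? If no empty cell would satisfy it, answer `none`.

Vacating (4,1). Empty cells in order:
  (0,0): 2/3 same-type → satisfied — stop here.

(0,0)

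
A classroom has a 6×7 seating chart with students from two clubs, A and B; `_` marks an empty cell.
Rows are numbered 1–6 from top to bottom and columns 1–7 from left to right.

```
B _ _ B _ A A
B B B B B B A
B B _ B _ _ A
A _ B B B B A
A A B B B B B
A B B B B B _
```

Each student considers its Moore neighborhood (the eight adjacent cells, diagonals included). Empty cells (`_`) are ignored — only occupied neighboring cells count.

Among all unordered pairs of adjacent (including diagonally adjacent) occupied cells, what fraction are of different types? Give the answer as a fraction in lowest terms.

17/84

Scan each occupied cell's neighbors to the right and below (and the two forward diagonals) so each pair is counted once.
Row 1: B(1,1)–B(2,1)= B(1,1)–B(2,2)= B(1,4)–B(2,4)= B(1,4)–B(2,5)= B(1,4)–B(2,3)= A(1,6)–A(1,7)= A(1,6)–B(2,6)≠ A(1,6)–A(2,7)= A(1,6)–B(2,5)≠ A(1,7)–A(2,7)= A(1,7)–B(2,6)≠  → 3/11 unlike.
Row 2: B(2,1)–B(2,2)= B(2,1)–B(3,1)= B(2,1)–B(3,2)= B(2,2)–B(2,3)= B(2,2)–B(3,2)= B(2,2)–B(3,1)= B(2,3)–B(2,4)= B(2,3)–B(3,4)= B(2,3)–B(3,2)= B(2,4)–B(2,5)= B(2,4)–B(3,4)= B(2,5)–B(2,6)= B(2,5)–B(3,4)= B(2,6)–A(2,7)≠ B(2,6)–A(3,7)≠ A(2,7)–A(3,7)=  → 2/16 unlike.
Row 3: B(3,1)–B(3,2)= B(3,1)–A(4,1)≠ B(3,2)–B(4,3)= B(3,2)–A(4,1)≠ B(3,4)–B(4,4)= B(3,4)–B(4,5)= B(3,4)–B(4,3)= A(3,7)–A(4,7)= A(3,7)–B(4,6)≠  → 3/9 unlike.
Row 4: A(4,1)–A(5,1)= A(4,1)–A(5,2)= B(4,3)–B(4,4)= B(4,3)–B(5,3)= B(4,3)–B(5,4)= B(4,3)–A(5,2)≠ B(4,4)–B(4,5)= B(4,4)–B(5,4)= B(4,4)–B(5,5)= B(4,4)–B(5,3)= B(4,5)–B(4,6)= B(4,5)–B(5,5)= B(4,5)–B(5,6)= B(4,5)–B(5,4)= B(4,6)–A(4,7)≠ B(4,6)–B(5,6)= B(4,6)–B(5,7)= B(4,6)–B(5,5)= A(4,7)–B(5,7)≠ A(4,7)–B(5,6)≠  → 4/20 unlike.
Row 5: A(5,1)–A(5,2)= A(5,1)–A(6,1)= A(5,1)–B(6,2)≠ A(5,2)–B(5,3)≠ A(5,2)–B(6,2)≠ A(5,2)–B(6,3)≠ A(5,2)–A(6,1)= B(5,3)–B(5,4)= B(5,3)–B(6,3)= B(5,3)–B(6,4)= B(5,3)–B(6,2)= B(5,4)–B(5,5)= B(5,4)–B(6,4)= B(5,4)–B(6,5)= B(5,4)–B(6,3)= B(5,5)–B(5,6)= B(5,5)–B(6,5)= B(5,5)–B(6,6)= B(5,5)–B(6,4)= B(5,6)–B(5,7)= B(5,6)–B(6,6)= B(5,6)–B(6,5)= B(5,7)–B(6,6)=  → 4/23 unlike.
Row 6: A(6,1)–B(6,2)≠ B(6,2)–B(6,3)= B(6,3)–B(6,4)= B(6,4)–B(6,5)= B(6,5)–B(6,6)=  → 1/5 unlike.
Total adjacent occupied pairs: 84; unlike-type pairs: 17.
17/84 is already in lowest terms.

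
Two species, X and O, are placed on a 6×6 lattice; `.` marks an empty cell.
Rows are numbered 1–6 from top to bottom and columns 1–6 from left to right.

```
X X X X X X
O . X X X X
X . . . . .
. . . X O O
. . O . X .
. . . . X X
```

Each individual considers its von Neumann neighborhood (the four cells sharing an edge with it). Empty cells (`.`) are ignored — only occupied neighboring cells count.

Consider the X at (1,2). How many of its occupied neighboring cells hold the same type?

2

Occupied neighbors of (1,2): (1,1)=X, (1,3)=X.
Same type (X): 2 of 2.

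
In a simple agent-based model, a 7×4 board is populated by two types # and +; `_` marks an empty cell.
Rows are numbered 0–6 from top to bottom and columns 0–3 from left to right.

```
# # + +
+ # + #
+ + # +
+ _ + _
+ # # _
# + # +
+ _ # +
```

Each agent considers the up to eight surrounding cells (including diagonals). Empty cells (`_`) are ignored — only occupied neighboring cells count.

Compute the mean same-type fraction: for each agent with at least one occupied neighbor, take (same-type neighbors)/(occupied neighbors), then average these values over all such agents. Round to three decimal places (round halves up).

Row 0: (0,0)# 2/3 · (0,1)# 2/5 · (0,2)+ 2/5 · (0,3)+ 2/3
Row 1: (1,0)+ 2/5 · (1,1)# 3/8 · (1,2)+ 4/8 · (1,3)# 1/5
Row 2: (2,0)+ 3/4 · (2,1)+ 5/7 · (2,2)# 2/6 · (2,3)+ 2/4
Row 3: (3,0)+ 3/4 · (3,2)+ 2/5
Row 4: (4,0)+ 2/4 · (4,1)# 3/7 · (4,2)# 2/5
Row 5: (5,0)# 1/4 · (5,1)+ 2/7 · (5,2)# 3/6 · (5,3)+ 1/4
Row 6: (6,0)+ 1/2 · (6,2)# 1/4 · (6,3)+ 1/3
Sum over 24 agents: 2/3 + 2/5 + 2/5 + 2/3 + 2/5 + 3/8 + 4/8 + 1/5 + 3/4 + 5/7 + 2/6 + 2/4 + 3/4 + 2/5 + 2/4 + 3/7 + 2/5 + 1/4 + 2/7 + 3/6 + 1/4 + 1/2 + 1/4 + 1/3 = 3011/280; mean = 3011/280 ÷ 24 = 3011/6720 = 0.448065… → 0.448.

0.448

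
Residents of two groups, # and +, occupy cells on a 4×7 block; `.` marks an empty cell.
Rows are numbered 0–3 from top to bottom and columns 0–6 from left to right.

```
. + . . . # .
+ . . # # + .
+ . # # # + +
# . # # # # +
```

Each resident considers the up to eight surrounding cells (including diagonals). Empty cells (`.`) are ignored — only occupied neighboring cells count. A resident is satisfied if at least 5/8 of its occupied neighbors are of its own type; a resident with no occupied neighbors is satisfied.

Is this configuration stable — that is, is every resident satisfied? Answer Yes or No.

(0,1)+ 1/1 ok
(0,5)# 1/2 unhappy
(1,0)+ 2/2 ok
(1,3)# 4/4 ok
(1,4)# 4/6 ok
(1,5)+ 2/5 unhappy
(2,0)+ 1/2 unhappy
(2,2)# 4/4 ok
(2,3)# 7/7 ok
(2,4)# 6/8 ok
(2,5)+ 3/7 unhappy
(2,6)+ 3/4 ok
(3,0)# 0/1 unhappy
(3,2)# 3/3 ok
(3,3)# 5/5 ok
(3,4)# 4/5 ok
(3,5)# 2/5 unhappy
(3,6)+ 2/3 ok
For instance (0,5) has only 1/2 same-type neighbors, below 5/8.

No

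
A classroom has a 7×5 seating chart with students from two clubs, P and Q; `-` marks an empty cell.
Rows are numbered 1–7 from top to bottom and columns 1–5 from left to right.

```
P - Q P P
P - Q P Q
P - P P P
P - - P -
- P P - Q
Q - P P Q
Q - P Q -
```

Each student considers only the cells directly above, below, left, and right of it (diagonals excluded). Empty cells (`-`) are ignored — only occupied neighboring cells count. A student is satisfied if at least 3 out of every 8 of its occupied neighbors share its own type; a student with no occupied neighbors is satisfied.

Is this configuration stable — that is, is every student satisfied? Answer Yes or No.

No

(1,1)P 1/1 ✓
(1,3)Q 1/2 ✓
(1,4)P 2/3 ✓
(1,5)P 1/2 ✓
(2,1)P 2/2 ✓
(2,3)Q 1/3 ✗
(2,4)P 2/4 ✓
(2,5)Q 0/3 ✗
(3,1)P 2/2 ✓
(3,3)P 1/2 ✓
(3,4)P 4/4 ✓
(3,5)P 1/2 ✓
(4,1)P 1/1 ✓
(4,4)P 1/1 ✓
(5,2)P 1/1 ✓
(5,3)P 2/2 ✓
(5,5)Q 1/1 ✓
(6,1)Q 1/1 ✓
(6,3)P 3/3 ✓
(6,4)P 1/3 ✗
(6,5)Q 1/2 ✓
(7,1)Q 1/1 ✓
(7,3)P 1/2 ✓
(7,4)Q 0/2 ✗
For instance (2,3) has only 1/3 same-type neighbors, below 3/8.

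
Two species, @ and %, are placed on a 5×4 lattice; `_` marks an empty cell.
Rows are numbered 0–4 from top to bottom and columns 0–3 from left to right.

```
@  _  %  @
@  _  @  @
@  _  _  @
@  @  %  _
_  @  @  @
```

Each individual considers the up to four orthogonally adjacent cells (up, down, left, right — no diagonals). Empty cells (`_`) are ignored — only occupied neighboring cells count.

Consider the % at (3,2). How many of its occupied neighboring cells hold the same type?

Occupied neighbors of (3,2): (4,2)=@, (3,1)=@.
Same type (%): 0 of 2.

0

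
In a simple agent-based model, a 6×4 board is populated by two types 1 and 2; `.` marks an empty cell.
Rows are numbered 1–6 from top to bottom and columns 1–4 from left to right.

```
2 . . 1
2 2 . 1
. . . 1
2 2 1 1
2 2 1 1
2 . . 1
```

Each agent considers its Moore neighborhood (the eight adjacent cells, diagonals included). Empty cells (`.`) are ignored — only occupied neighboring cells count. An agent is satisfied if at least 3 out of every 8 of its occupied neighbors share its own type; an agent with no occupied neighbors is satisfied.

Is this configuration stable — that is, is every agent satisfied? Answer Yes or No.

(1,1)2 2/2 ✓
(1,4)1 1/1 ✓
(2,1)2 2/2 ✓
(2,2)2 2/2 ✓
(2,4)1 2/2 ✓
(3,4)1 3/3 ✓
(4,1)2 3/3 ✓
(4,2)2 3/5 ✓
(4,3)1 4/6 ✓
(4,4)1 4/4 ✓
(5,1)2 4/4 ✓
(5,2)2 4/6 ✓
(5,3)1 4/6 ✓
(5,4)1 4/4 ✓
(6,1)2 2/2 ✓
(6,4)1 2/2 ✓
All meet the threshold, so the configuration is stable.

Yes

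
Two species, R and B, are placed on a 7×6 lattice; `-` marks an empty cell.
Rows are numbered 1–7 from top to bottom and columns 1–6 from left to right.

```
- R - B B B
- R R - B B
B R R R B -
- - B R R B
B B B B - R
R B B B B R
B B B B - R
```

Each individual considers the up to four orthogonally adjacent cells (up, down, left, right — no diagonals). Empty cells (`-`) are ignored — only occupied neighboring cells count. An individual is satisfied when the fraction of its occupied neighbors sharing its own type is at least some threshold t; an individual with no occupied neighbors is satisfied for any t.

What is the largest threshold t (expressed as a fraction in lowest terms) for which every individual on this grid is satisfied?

0/1

(1,2)R 1/1
(1,4)B 1/1
(1,5)B 3/3
(1,6)B 2/2
(2,2)R 3/3
(2,3)R 2/2
(2,5)B 3/3
(2,6)B 2/2
(3,1)B 0/1
(3,2)R 2/3
(3,3)R 3/4
(3,4)R 2/3
(3,5)B 1/3
(4,3)B 1/3
(4,4)R 2/4
(4,5)R 1/3
(4,6)B 0/2
(5,1)B 1/2
(5,2)B 3/3
(5,3)B 4/4
(5,4)B 2/3
(5,6)R 1/2
(6,1)R 0/3
(6,2)B 3/4
(6,3)B 4/4
(6,4)B 4/4
(6,5)B 1/2
(6,6)R 2/3
(7,1)B 1/2
(7,2)B 3/3
(7,3)B 3/3
(7,4)B 2/2
(7,6)R 1/1
The smallest same-type fraction is 0/1 at (3,1), which reduces to 0/1. Any threshold above that leaves this individual unsatisfied.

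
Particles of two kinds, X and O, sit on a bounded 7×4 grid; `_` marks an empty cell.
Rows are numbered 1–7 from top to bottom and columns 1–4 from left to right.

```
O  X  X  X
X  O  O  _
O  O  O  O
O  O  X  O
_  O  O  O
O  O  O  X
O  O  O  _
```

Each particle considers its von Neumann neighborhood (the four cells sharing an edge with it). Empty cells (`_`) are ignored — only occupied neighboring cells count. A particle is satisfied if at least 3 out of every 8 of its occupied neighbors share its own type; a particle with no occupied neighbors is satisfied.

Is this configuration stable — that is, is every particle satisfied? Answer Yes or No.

Row 1: (1,1)O 0/2 ✗ · (1,2)X 1/3 ✗ · (1,3)X 2/3 ✓ · (1,4)X 1/1 ✓
Row 2: (2,1)X 0/3 ✗ · (2,2)O 2/4 ✓ · (2,3)O 2/3 ✓
Row 3: (3,1)O 2/3 ✓ · (3,2)O 4/4 ✓ · (3,3)O 3/4 ✓ · (3,4)O 2/2 ✓
Row 4: (4,1)O 2/2 ✓ · (4,2)O 3/4 ✓ · (4,3)X 0/4 ✗ · (4,4)O 2/3 ✓
Row 5: (5,2)O 3/3 ✓ · (5,3)O 3/4 ✓ · (5,4)O 2/3 ✓
Row 6: (6,1)O 2/2 ✓ · (6,2)O 4/4 ✓ · (6,3)O 3/4 ✓ · (6,4)X 0/2 ✗
Row 7: (7,1)O 2/2 ✓ · (7,2)O 3/3 ✓ · (7,3)O 2/2 ✓
For instance (1,1) has only 0/2 same-type neighbors, below 3/8.

No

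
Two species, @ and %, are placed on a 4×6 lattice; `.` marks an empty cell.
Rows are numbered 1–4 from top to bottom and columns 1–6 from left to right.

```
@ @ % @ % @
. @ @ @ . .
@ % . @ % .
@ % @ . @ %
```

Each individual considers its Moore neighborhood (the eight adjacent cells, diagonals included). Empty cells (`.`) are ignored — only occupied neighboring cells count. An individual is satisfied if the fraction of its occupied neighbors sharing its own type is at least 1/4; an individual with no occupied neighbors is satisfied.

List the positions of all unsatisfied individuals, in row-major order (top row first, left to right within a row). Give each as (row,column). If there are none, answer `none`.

Row 1: (1,1)@ 2/2 ok · (1,2)@ 3/4 ok · (1,3)% 0/5 unhappy · (1,4)@ 2/4 ok · (1,5)% 0/3 unhappy · (1,6)@ 0/1 unhappy
Row 2: (2,2)@ 4/6 ok · (2,3)@ 5/7 ok · (2,4)@ 3/6 ok
Row 3: (3,1)@ 2/4 ok · (3,2)% 1/6 unhappy · (3,4)@ 4/5 ok · (3,5)% 1/4 ok
Row 4: (4,1)@ 1/3 ok · (4,2)% 1/4 ok · (4,3)@ 1/3 ok · (4,5)@ 1/3 ok · (4,6)% 1/2 ok

(1,3), (1,5), (1,6), (3,2)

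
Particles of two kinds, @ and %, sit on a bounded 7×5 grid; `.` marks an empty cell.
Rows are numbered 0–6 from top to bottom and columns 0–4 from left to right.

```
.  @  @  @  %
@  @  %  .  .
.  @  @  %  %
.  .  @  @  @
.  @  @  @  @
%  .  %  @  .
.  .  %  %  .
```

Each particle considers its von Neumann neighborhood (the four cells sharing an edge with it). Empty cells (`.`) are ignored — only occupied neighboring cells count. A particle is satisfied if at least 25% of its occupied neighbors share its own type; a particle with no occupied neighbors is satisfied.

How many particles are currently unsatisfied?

(0,1)@ 2/2 ok
(0,2)@ 2/3 ok
(0,3)@ 1/2 ok
(0,4)% 0/1 unhappy
(1,0)@ 1/1 ok
(1,1)@ 3/4 ok
(1,2)% 0/3 unhappy
(2,1)@ 2/2 ok
(2,2)@ 2/4 ok
(2,3)% 1/3 ok
(2,4)% 1/2 ok
(3,2)@ 3/3 ok
(3,3)@ 3/4 ok
(3,4)@ 2/3 ok
(4,1)@ 1/1 ok
(4,2)@ 3/4 ok
(4,3)@ 4/4 ok
(4,4)@ 2/2 ok
(5,0)% 0/0 ok
(5,2)% 1/3 ok
(5,3)@ 1/3 ok
(6,2)% 2/2 ok
(6,3)% 1/2 ok
Unsatisfied: (0,4), (1,2) — 2 in total.

2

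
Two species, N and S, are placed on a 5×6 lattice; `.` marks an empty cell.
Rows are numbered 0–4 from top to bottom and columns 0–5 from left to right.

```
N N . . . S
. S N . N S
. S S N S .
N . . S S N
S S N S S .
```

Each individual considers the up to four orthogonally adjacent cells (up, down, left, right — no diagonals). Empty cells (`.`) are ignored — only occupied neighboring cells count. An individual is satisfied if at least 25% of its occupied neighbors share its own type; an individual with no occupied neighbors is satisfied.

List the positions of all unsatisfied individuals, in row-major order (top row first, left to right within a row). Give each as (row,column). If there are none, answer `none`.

(1,2), (1,4), (2,3), (3,0), (3,5), (4,2)

Row 0: (0,0)N 1/1 satisfied · (0,1)N 1/2 satisfied · (0,5)S 1/1 satisfied
Row 1: (1,1)S 1/3 satisfied · (1,2)N 0/2 not · (1,4)N 0/2 not · (1,5)S 1/2 satisfied
Row 2: (2,1)S 2/2 satisfied · (2,2)S 1/3 satisfied · (2,3)N 0/3 not · (2,4)S 1/3 satisfied
Row 3: (3,0)N 0/1 not · (3,3)S 2/3 satisfied · (3,4)S 3/4 satisfied · (3,5)N 0/1 not
Row 4: (4,0)S 1/2 satisfied · (4,1)S 1/2 satisfied · (4,2)N 0/2 not · (4,3)S 2/3 satisfied · (4,4)S 2/2 satisfied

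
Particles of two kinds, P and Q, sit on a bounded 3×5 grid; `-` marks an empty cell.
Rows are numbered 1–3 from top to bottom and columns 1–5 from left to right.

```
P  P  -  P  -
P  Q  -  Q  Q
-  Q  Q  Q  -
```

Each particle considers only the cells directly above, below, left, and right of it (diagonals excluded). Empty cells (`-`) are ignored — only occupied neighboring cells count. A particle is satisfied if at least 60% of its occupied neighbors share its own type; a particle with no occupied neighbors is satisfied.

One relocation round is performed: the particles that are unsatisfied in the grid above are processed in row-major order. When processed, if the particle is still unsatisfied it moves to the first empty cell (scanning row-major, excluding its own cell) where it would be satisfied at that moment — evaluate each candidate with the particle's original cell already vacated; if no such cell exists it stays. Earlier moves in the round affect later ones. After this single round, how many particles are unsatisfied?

Initially unsatisfied (in order): (1,2), (1,4), (2,1), (2,2).
  (1,2) → (1,3).
  (1,4) → (1,2).
  (2,1): no empty cell satisfies it; stays.
  (2,2) → (1,5).
Resulting grid:
P P P - Q
P - - Q Q
- Q Q Q -
All satisfied now.

0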